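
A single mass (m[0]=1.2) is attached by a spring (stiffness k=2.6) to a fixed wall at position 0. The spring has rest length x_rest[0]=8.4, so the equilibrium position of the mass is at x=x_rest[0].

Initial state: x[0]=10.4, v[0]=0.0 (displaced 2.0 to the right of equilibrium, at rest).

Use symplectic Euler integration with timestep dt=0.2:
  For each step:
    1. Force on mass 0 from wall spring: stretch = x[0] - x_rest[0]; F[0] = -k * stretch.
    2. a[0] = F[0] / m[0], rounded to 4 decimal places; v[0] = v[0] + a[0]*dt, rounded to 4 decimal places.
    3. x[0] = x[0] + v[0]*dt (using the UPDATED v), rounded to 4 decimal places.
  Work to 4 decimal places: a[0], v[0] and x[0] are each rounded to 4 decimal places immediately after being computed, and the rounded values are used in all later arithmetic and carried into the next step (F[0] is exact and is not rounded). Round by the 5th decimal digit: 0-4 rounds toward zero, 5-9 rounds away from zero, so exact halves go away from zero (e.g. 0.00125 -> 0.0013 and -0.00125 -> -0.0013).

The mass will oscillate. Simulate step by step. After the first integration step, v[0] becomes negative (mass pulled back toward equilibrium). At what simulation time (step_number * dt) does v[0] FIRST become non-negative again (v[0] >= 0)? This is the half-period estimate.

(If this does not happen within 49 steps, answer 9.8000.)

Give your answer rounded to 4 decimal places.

Step 0: x=[10.4000] v=[0.0000]
Step 1: x=[10.2267] v=[-0.8667]
Step 2: x=[9.8950] v=[-1.6583]
Step 3: x=[9.4338] v=[-2.3061]
Step 4: x=[8.8830] v=[-2.7541]
Step 5: x=[8.2903] v=[-2.9634]
Step 6: x=[7.7071] v=[-2.9159]
Step 7: x=[7.1840] v=[-2.6156]
Step 8: x=[6.7663] v=[-2.0887]
Step 9: x=[6.4901] v=[-1.3808]
Step 10: x=[6.3795] v=[-0.5532]
Step 11: x=[6.4440] v=[0.3224]
First v>=0 after going negative at step 11, time=2.2000

Answer: 2.2000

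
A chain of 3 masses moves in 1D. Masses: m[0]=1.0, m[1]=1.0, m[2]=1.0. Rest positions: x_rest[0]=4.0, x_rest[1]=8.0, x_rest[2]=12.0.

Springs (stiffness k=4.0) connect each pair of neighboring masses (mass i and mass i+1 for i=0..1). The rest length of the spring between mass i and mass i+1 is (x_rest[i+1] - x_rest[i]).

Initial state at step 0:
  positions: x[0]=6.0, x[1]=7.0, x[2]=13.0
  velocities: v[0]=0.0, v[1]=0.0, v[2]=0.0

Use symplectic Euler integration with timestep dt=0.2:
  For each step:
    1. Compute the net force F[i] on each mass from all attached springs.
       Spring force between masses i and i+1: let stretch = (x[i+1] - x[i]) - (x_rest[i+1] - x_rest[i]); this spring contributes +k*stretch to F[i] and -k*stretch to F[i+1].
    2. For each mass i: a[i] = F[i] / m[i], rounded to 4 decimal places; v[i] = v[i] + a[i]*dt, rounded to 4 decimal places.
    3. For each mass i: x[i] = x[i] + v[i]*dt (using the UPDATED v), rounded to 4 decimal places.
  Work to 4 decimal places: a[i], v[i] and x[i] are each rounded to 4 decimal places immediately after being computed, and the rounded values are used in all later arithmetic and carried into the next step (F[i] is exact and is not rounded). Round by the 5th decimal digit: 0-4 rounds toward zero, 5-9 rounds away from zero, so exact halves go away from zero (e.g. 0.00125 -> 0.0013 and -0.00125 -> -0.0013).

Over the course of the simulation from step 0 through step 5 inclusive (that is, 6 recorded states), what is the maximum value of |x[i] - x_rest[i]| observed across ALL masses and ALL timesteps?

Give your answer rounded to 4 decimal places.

Step 0: x=[6.0000 7.0000 13.0000] v=[0.0000 0.0000 0.0000]
Step 1: x=[5.5200 7.8000 12.6800] v=[-2.4000 4.0000 -1.6000]
Step 2: x=[4.7648 9.0160 12.2192] v=[-3.7760 6.0800 -2.3040]
Step 3: x=[4.0498 10.0643 11.8859] v=[-3.5750 5.2416 -1.6666]
Step 4: x=[3.6571 10.4418 11.9011] v=[-1.9634 1.8873 0.0761]
Step 5: x=[3.7100 9.9672 12.3228] v=[0.2644 -2.3730 2.1087]
Max displacement = 2.4418

Answer: 2.4418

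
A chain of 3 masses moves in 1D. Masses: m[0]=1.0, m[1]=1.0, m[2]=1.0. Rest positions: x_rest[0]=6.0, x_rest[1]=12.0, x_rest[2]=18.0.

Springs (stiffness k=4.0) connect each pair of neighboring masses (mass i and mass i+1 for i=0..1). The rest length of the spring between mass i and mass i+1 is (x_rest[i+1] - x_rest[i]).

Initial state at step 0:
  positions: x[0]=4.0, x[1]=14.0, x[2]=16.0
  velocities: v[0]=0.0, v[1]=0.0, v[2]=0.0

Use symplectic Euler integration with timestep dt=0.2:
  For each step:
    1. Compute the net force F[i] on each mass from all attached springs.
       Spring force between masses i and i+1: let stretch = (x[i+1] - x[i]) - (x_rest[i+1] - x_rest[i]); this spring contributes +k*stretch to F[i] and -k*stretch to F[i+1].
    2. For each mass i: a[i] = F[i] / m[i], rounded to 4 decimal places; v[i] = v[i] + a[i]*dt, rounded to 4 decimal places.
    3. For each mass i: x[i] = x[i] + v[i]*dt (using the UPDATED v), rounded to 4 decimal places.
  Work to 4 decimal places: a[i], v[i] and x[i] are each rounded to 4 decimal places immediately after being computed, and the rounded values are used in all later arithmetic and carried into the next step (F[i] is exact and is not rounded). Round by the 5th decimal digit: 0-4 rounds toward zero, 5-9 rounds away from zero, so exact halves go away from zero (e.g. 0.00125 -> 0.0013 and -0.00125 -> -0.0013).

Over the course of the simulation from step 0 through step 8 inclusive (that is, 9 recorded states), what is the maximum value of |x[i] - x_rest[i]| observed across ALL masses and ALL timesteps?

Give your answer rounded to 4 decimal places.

Answer: 3.5068

Derivation:
Step 0: x=[4.0000 14.0000 16.0000] v=[0.0000 0.0000 0.0000]
Step 1: x=[4.6400 12.7200 16.6400] v=[3.2000 -6.4000 3.2000]
Step 2: x=[5.6128 10.7744 17.6128] v=[4.8640 -9.7280 4.8640]
Step 3: x=[6.4515 9.0971 18.4515] v=[4.1933 -8.3866 4.1933]
Step 4: x=[6.7535 8.4932 18.7535] v=[1.5098 -3.0196 1.5098]
Step 5: x=[6.3738 9.2526 18.3738] v=[-1.8984 3.7969 -1.8984]
Step 6: x=[5.4947 11.0108 17.4947] v=[-4.3954 8.7908 -4.3954]
Step 7: x=[4.5382 12.9238 16.5382] v=[-4.7825 9.5650 -4.7825]
Step 8: x=[3.9634 14.0734 15.9634] v=[-2.8740 5.7480 -2.8740]
Max displacement = 3.5068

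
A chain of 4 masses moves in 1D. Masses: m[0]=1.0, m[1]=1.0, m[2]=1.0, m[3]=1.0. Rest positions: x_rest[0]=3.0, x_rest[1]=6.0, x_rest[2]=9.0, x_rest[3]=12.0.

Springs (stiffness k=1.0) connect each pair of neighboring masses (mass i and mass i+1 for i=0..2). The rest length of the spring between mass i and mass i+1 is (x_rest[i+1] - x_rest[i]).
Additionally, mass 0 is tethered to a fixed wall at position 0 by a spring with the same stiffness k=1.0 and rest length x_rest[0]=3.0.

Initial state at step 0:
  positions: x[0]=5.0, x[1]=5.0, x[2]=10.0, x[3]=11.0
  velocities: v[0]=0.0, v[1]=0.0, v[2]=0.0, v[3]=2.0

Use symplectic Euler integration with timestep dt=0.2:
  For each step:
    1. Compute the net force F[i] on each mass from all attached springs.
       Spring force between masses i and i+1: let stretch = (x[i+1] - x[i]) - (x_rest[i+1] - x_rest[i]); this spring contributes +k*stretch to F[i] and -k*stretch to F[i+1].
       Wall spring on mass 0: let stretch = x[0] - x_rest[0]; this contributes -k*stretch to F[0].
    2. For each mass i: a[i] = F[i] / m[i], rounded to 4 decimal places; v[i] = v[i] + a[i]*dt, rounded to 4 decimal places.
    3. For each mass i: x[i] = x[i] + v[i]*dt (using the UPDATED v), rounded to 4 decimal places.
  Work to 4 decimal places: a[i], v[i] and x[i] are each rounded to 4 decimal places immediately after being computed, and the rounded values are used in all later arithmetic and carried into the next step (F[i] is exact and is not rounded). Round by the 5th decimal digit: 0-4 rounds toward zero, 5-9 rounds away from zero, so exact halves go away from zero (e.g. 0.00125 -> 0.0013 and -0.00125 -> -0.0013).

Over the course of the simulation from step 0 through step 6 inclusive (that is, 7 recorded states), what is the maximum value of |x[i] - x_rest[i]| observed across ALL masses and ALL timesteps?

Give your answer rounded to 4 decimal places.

Answer: 2.0196

Derivation:
Step 0: x=[5.0000 5.0000 10.0000 11.0000] v=[0.0000 0.0000 0.0000 2.0000]
Step 1: x=[4.8000 5.2000 9.8400 11.4800] v=[-1.0000 1.0000 -0.8000 2.4000]
Step 2: x=[4.4240 5.5696 9.5600 12.0144] v=[-1.8800 1.8480 -1.4000 2.6720]
Step 3: x=[3.9169 6.0530 9.2186 12.5706] v=[-2.5357 2.4170 -1.7072 2.7811]
Step 4: x=[3.3385 6.5776 8.8846 13.1127] v=[-2.8919 2.6229 -1.6699 2.7107]
Step 5: x=[2.7561 7.0649 8.6275 13.6057] v=[-2.9118 2.4365 -1.2857 2.4651]
Step 6: x=[2.2358 7.4424 8.5070 14.0196] v=[-2.6013 1.8873 -0.6026 2.0695]
Max displacement = 2.0196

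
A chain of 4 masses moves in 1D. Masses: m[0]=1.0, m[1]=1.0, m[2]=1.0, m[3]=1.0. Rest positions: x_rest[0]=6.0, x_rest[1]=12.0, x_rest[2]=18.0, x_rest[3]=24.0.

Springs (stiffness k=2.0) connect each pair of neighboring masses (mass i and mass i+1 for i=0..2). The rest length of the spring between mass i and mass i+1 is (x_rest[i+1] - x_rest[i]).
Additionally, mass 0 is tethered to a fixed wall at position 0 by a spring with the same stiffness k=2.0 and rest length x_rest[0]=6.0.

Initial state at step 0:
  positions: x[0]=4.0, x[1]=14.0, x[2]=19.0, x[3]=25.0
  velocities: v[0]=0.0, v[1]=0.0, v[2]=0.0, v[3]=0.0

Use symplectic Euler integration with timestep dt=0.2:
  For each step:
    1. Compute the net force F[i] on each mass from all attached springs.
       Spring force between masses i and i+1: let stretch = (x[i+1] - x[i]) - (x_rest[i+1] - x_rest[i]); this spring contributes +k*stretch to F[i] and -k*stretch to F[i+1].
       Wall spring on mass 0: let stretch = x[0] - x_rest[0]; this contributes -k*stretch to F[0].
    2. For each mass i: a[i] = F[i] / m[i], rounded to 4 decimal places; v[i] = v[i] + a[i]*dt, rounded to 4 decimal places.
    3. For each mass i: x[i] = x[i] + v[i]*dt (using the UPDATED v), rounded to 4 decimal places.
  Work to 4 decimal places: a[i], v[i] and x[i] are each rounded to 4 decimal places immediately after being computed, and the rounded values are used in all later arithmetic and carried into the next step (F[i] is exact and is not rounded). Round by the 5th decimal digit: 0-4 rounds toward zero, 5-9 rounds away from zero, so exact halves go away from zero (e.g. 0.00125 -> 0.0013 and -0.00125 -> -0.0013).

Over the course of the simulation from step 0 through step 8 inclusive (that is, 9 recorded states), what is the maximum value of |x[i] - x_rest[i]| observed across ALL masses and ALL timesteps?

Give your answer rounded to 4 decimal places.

Step 0: x=[4.0000 14.0000 19.0000 25.0000] v=[0.0000 0.0000 0.0000 0.0000]
Step 1: x=[4.4800 13.6000 19.0800 25.0000] v=[2.4000 -2.0000 0.4000 0.0000]
Step 2: x=[5.3312 12.9088 19.1952 25.0064] v=[4.2560 -3.4560 0.5760 0.0320]
Step 3: x=[6.3621 12.1143 19.2724 25.0279] v=[5.1546 -3.9725 0.3859 0.1075]
Step 4: x=[7.3442 11.4323 19.2374 25.0690] v=[4.9106 -3.4101 -0.1751 0.2053]
Step 5: x=[8.0658 11.0476 19.0445 25.1235] v=[3.6082 -1.9233 -0.9645 0.2727]
Step 6: x=[8.3807 11.0641 18.6982 25.1717] v=[1.5746 0.0827 -1.7317 0.2411]
Step 7: x=[8.2398 11.4767 18.2590 25.1820] v=[-0.7043 2.0630 -2.1959 0.0517]
Step 8: x=[7.6987 12.1729 17.8311 25.1185] v=[-2.7055 3.4812 -2.1396 -0.3175]
Max displacement = 2.3807

Answer: 2.3807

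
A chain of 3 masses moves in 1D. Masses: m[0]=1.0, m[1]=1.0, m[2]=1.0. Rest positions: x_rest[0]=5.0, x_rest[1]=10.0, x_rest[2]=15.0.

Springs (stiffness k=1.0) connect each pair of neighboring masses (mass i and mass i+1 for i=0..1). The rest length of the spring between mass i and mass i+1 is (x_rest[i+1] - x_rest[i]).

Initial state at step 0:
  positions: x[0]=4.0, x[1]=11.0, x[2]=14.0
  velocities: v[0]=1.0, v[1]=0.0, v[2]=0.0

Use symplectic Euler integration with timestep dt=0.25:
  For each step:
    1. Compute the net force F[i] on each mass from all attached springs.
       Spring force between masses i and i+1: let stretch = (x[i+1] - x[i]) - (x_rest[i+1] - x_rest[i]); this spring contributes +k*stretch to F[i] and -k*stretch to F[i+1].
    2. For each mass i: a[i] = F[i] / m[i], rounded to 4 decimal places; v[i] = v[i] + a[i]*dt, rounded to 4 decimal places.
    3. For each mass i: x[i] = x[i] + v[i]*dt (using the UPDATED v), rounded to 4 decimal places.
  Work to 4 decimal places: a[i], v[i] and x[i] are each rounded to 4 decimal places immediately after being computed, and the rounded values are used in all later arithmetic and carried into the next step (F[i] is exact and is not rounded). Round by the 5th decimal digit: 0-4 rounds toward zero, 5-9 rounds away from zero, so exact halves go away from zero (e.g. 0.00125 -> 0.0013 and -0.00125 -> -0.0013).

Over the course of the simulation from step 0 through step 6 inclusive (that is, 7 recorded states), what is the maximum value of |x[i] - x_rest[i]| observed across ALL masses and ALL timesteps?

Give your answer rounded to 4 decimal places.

Answer: 1.3702

Derivation:
Step 0: x=[4.0000 11.0000 14.0000] v=[1.0000 0.0000 0.0000]
Step 1: x=[4.3750 10.7500 14.1250] v=[1.5000 -1.0000 0.5000]
Step 2: x=[4.8360 10.3125 14.3516] v=[1.8438 -1.7500 0.9063]
Step 3: x=[5.3267 9.7852 14.6382] v=[1.9629 -2.1094 1.1465]
Step 4: x=[5.7836 9.2825 14.9340] v=[1.8275 -2.0108 1.1833]
Step 5: x=[6.1467 8.9143 15.1891] v=[1.4522 -1.4727 1.0204]
Step 6: x=[6.3702 8.7653 15.3645] v=[0.8941 -0.5959 0.7017]
Max displacement = 1.3702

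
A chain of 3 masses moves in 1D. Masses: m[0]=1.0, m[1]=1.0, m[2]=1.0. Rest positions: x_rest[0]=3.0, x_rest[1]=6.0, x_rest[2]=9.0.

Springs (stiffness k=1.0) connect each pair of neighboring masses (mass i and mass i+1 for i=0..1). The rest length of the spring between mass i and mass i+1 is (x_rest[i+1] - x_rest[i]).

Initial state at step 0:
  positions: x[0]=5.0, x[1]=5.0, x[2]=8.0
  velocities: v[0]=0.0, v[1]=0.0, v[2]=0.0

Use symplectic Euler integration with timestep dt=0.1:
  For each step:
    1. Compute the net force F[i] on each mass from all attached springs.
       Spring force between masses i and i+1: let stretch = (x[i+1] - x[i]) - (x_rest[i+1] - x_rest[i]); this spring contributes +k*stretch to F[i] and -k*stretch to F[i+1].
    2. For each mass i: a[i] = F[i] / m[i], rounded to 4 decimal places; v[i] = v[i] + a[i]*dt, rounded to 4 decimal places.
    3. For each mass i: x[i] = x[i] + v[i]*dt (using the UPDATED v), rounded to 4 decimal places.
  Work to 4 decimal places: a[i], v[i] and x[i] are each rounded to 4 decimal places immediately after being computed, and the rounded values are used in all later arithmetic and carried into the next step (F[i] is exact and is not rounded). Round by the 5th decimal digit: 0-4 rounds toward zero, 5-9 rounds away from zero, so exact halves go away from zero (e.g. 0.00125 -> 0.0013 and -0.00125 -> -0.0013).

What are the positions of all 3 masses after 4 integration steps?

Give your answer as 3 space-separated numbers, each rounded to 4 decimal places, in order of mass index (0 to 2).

Answer: 4.7089 5.2867 8.0044

Derivation:
Step 0: x=[5.0000 5.0000 8.0000] v=[0.0000 0.0000 0.0000]
Step 1: x=[4.9700 5.0300 8.0000] v=[-0.3000 0.3000 0.0000]
Step 2: x=[4.9106 5.0891 8.0003] v=[-0.5940 0.5910 0.0030]
Step 3: x=[4.8230 5.1755 8.0015] v=[-0.8762 0.8643 0.0119]
Step 4: x=[4.7089 5.2867 8.0044] v=[-1.1410 1.1117 0.0293]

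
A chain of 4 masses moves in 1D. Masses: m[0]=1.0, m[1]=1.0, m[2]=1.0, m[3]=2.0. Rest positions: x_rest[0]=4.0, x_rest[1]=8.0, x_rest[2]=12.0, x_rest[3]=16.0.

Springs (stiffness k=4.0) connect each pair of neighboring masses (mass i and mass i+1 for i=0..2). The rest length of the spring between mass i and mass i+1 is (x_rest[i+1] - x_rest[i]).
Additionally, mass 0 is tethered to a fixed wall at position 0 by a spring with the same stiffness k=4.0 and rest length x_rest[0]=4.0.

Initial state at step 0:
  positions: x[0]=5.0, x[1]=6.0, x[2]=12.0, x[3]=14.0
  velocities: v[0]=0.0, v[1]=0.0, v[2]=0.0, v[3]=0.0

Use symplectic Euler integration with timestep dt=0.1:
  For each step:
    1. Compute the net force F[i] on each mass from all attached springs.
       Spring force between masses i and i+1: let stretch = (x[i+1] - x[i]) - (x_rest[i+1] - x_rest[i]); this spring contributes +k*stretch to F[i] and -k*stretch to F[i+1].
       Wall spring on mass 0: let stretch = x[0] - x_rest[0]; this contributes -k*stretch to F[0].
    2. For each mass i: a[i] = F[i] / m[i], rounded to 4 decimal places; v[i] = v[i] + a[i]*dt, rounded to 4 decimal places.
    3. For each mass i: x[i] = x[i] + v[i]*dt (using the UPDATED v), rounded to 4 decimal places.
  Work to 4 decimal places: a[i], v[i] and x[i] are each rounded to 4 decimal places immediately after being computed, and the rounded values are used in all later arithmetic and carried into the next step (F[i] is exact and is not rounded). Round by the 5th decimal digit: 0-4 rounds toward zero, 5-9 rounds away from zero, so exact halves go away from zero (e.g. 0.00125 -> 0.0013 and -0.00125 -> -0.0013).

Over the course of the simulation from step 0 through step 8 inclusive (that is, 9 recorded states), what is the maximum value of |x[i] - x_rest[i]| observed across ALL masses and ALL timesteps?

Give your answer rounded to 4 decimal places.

Step 0: x=[5.0000 6.0000 12.0000 14.0000] v=[0.0000 0.0000 0.0000 0.0000]
Step 1: x=[4.8400 6.2000 11.8400 14.0400] v=[-1.6000 2.0000 -1.6000 0.4000]
Step 2: x=[4.5408 6.5712 11.5424 14.1160] v=[-2.9920 3.7120 -2.9760 0.7600]
Step 3: x=[4.1412 7.0600 11.1489 14.2205] v=[-3.9962 4.8883 -3.9350 1.0453]
Step 4: x=[3.6927 7.5956 10.7147 14.3436] v=[-4.4852 5.3563 -4.3419 1.2310]
Step 5: x=[3.2526 8.0999 10.3009 14.4741] v=[-4.4011 5.0428 -4.1380 1.3052]
Step 6: x=[2.8763 8.4983 9.9660 14.6012] v=[-3.7632 3.9843 -3.3491 1.2706]
Step 7: x=[2.6098 8.7306 9.7578 14.7156] v=[-2.6649 2.3226 -2.0821 1.1436]
Step 8: x=[2.4838 8.7591 9.7068 14.8108] v=[-1.2605 0.2852 -0.5099 0.9520]
Max displacement = 2.2932

Answer: 2.2932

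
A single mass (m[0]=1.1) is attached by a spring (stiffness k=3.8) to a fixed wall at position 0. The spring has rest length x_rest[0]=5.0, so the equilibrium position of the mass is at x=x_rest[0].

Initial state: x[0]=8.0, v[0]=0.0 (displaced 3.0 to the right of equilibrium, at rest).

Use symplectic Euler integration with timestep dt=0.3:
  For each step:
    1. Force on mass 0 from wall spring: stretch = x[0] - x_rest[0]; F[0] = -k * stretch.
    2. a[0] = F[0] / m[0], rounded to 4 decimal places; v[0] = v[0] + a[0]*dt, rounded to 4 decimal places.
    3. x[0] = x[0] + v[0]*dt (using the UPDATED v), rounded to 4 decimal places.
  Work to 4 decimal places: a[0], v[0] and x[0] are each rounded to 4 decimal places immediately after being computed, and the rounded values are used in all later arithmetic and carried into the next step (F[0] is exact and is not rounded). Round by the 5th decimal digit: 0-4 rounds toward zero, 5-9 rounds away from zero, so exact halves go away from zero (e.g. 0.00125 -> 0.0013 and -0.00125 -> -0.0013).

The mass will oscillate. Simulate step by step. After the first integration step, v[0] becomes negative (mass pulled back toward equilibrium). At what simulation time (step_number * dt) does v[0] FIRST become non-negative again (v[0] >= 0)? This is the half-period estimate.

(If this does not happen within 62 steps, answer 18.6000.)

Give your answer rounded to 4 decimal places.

Answer: 1.8000

Derivation:
Step 0: x=[8.0000] v=[0.0000]
Step 1: x=[7.0673] v=[-3.1091]
Step 2: x=[5.4918] v=[-5.2516]
Step 3: x=[3.7634] v=[-5.7613]
Step 4: x=[2.4195] v=[-4.4797]
Step 5: x=[1.8779] v=[-1.8054]
Step 6: x=[2.3070] v=[1.4302]
First v>=0 after going negative at step 6, time=1.8000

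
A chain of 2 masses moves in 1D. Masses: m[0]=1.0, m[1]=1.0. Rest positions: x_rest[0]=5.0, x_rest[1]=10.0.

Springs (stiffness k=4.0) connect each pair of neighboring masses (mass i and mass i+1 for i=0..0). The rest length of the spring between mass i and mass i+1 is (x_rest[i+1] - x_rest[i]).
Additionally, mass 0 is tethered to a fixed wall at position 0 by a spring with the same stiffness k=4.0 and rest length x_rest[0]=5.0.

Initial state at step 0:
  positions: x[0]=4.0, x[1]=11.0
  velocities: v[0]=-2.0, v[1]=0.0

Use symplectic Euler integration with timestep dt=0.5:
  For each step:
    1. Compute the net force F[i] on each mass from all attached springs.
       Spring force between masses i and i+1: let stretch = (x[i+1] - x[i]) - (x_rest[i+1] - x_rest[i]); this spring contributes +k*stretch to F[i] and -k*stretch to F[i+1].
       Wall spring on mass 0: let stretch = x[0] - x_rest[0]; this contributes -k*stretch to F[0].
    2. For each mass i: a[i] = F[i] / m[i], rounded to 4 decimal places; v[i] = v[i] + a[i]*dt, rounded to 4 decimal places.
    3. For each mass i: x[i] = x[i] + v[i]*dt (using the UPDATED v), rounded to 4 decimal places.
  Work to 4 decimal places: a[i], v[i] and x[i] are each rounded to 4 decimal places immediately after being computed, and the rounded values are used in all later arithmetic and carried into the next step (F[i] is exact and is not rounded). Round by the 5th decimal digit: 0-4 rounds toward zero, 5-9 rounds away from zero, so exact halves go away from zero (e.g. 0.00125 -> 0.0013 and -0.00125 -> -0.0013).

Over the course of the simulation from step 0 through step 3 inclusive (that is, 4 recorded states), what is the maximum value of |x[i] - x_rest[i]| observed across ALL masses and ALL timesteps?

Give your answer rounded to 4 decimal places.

Step 0: x=[4.0000 11.0000] v=[-2.0000 0.0000]
Step 1: x=[6.0000 9.0000] v=[4.0000 -4.0000]
Step 2: x=[5.0000 9.0000] v=[-2.0000 0.0000]
Step 3: x=[3.0000 10.0000] v=[-4.0000 2.0000]
Max displacement = 2.0000

Answer: 2.0000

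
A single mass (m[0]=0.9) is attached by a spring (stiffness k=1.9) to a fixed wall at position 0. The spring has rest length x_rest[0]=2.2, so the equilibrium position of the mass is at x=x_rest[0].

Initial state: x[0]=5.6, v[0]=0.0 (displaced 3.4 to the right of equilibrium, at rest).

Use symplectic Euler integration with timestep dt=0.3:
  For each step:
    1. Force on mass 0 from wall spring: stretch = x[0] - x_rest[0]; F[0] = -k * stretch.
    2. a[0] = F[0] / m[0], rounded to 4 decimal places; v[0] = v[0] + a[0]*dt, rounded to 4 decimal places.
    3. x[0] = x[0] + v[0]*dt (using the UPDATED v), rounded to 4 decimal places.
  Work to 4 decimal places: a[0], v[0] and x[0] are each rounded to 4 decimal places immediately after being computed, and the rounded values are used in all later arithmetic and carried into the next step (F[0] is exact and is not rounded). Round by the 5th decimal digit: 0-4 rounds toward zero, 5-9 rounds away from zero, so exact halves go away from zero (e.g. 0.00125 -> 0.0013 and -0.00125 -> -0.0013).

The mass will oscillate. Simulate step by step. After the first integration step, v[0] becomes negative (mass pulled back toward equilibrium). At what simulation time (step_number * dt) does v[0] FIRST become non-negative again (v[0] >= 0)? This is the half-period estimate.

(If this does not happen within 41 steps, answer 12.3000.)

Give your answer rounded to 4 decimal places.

Answer: 2.4000

Derivation:
Step 0: x=[5.6000] v=[0.0000]
Step 1: x=[4.9540] v=[-2.1533]
Step 2: x=[3.7848] v=[-3.8975]
Step 3: x=[2.3144] v=[-4.9012]
Step 4: x=[0.8223] v=[-4.9737]
Step 5: x=[-0.4081] v=[-4.1012]
Step 6: x=[-1.1429] v=[-2.4494]
Step 7: x=[-1.2426] v=[-0.3322]
Step 8: x=[-0.6882] v=[1.8481]
First v>=0 after going negative at step 8, time=2.4000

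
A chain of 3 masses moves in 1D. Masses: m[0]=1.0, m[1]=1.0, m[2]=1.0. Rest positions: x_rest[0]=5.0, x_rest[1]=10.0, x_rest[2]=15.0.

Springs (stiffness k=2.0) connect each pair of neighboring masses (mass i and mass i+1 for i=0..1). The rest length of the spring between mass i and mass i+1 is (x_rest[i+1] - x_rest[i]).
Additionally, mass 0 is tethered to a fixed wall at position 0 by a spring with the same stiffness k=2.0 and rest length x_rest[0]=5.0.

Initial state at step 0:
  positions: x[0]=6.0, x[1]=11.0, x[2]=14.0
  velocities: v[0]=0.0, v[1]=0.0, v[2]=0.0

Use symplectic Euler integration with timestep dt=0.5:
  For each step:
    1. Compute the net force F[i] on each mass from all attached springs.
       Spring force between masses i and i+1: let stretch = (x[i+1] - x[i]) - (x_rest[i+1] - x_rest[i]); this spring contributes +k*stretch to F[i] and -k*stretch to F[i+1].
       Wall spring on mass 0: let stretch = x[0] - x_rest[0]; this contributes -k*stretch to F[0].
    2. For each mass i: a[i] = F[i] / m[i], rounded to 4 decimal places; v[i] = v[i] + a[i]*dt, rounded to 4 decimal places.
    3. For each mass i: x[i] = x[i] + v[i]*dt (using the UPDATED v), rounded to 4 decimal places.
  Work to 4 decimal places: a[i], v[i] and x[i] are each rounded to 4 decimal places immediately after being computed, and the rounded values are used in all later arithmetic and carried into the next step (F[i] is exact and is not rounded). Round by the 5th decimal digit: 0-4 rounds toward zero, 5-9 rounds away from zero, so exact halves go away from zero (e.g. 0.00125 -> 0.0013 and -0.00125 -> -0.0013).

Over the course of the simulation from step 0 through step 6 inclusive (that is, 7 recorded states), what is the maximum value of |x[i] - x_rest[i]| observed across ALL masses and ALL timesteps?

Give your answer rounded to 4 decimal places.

Answer: 1.5782

Derivation:
Step 0: x=[6.0000 11.0000 14.0000] v=[0.0000 0.0000 0.0000]
Step 1: x=[5.5000 10.0000 15.0000] v=[-1.0000 -2.0000 2.0000]
Step 2: x=[4.5000 9.2500 16.0000] v=[-2.0000 -1.5000 2.0000]
Step 3: x=[3.6250 9.5000 16.1250] v=[-1.7500 0.5000 0.2500]
Step 4: x=[3.8750 10.1250 15.4375] v=[0.5000 1.2500 -1.3750]
Step 5: x=[5.3125 10.2813 14.5938] v=[2.8750 0.3125 -1.6875]
Step 6: x=[6.5782 10.1094 14.0938] v=[2.5313 -0.3438 -1.0000]
Max displacement = 1.5782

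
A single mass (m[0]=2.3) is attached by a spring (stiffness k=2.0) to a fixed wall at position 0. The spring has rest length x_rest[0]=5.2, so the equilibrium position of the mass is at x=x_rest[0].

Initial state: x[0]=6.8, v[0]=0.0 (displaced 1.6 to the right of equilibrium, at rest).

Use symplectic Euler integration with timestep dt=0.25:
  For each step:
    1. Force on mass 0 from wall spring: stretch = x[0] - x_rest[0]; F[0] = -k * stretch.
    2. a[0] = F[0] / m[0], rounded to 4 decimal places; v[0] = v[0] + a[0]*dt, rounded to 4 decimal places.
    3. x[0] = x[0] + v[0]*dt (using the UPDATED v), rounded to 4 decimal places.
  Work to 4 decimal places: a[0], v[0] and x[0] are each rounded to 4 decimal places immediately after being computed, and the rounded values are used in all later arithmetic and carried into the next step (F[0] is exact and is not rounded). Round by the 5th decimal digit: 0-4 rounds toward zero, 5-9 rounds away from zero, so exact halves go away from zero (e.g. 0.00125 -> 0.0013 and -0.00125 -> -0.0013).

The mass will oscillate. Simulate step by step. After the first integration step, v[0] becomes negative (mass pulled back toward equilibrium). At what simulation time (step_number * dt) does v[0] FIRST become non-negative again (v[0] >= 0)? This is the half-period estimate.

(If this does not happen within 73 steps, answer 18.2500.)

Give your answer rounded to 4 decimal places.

Answer: 3.5000

Derivation:
Step 0: x=[6.8000] v=[0.0000]
Step 1: x=[6.7131] v=[-0.3478]
Step 2: x=[6.5439] v=[-0.6767]
Step 3: x=[6.3017] v=[-0.9689]
Step 4: x=[5.9996] v=[-1.2084]
Step 5: x=[5.6541] v=[-1.3822]
Step 6: x=[5.2839] v=[-1.4809]
Step 7: x=[4.9091] v=[-1.4992]
Step 8: x=[4.5501] v=[-1.4360]
Step 9: x=[4.2264] v=[-1.2947]
Step 10: x=[3.9556] v=[-1.0831]
Step 11: x=[3.7525] v=[-0.8126]
Step 12: x=[3.6280] v=[-0.4979]
Step 13: x=[3.5890] v=[-0.1562]
Step 14: x=[3.6375] v=[0.1940]
First v>=0 after going negative at step 14, time=3.5000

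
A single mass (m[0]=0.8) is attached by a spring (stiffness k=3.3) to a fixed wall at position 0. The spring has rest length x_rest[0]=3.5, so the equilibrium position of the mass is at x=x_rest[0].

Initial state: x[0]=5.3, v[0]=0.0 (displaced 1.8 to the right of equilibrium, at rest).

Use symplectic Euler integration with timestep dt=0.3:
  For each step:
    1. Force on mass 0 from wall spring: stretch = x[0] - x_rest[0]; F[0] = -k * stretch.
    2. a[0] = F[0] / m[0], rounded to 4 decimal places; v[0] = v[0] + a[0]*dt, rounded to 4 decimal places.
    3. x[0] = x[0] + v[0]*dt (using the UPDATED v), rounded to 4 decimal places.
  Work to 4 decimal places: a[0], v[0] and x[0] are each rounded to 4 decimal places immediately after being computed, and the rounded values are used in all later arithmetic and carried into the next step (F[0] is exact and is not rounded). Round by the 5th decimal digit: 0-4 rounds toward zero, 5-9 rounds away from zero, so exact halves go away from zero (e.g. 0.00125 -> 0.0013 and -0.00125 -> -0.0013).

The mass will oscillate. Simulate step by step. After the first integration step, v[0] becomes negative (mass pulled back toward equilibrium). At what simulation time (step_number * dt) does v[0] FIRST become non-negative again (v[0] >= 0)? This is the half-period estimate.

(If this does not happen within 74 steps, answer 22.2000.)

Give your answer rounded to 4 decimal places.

Answer: 1.8000

Derivation:
Step 0: x=[5.3000] v=[0.0000]
Step 1: x=[4.6318] v=[-2.2275]
Step 2: x=[3.5434] v=[-3.6281]
Step 3: x=[2.4389] v=[-3.6818]
Step 4: x=[1.7283] v=[-2.3687]
Step 5: x=[1.6754] v=[-0.1762]
Step 6: x=[2.2999] v=[2.0818]
First v>=0 after going negative at step 6, time=1.8000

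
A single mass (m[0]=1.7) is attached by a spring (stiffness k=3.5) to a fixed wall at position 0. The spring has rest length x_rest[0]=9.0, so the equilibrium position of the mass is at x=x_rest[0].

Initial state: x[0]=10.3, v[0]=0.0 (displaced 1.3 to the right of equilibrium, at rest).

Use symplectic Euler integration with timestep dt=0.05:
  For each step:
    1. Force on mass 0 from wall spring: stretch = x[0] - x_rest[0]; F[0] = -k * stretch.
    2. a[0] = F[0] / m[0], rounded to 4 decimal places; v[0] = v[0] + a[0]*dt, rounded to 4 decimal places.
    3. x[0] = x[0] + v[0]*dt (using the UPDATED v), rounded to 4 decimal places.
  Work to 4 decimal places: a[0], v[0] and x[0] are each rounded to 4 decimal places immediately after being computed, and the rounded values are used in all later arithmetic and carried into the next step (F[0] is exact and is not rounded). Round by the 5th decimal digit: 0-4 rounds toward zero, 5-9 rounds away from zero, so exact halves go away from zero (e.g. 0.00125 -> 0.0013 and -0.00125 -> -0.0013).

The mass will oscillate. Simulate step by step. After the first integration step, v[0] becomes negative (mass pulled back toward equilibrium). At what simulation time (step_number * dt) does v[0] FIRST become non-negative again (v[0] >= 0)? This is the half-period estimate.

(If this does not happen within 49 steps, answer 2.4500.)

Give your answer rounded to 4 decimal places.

Answer: 2.2000

Derivation:
Step 0: x=[10.3000] v=[0.0000]
Step 1: x=[10.2933] v=[-0.1338]
Step 2: x=[10.2800] v=[-0.2669]
Step 3: x=[10.2601] v=[-0.3987]
Step 4: x=[10.2337] v=[-0.5284]
Step 5: x=[10.2009] v=[-0.6554]
Step 6: x=[10.1620] v=[-0.7790]
Step 7: x=[10.1171] v=[-0.8986]
Step 8: x=[10.0664] v=[-1.0136]
Step 9: x=[10.0102] v=[-1.1234]
Step 10: x=[9.9488] v=[-1.2274]
Step 11: x=[9.8825] v=[-1.3251]
Step 12: x=[9.8117] v=[-1.4159]
Step 13: x=[9.7367] v=[-1.4995]
Step 14: x=[9.6579] v=[-1.5753]
Step 15: x=[9.5758] v=[-1.6430]
Step 16: x=[9.4907] v=[-1.7023]
Step 17: x=[9.4031] v=[-1.7528]
Step 18: x=[9.3134] v=[-1.7943]
Step 19: x=[9.2221] v=[-1.8266]
Step 20: x=[9.1296] v=[-1.8495]
Step 21: x=[9.0365] v=[-1.8628]
Step 22: x=[8.9432] v=[-1.8666]
Step 23: x=[8.8502] v=[-1.8608]
Step 24: x=[8.7579] v=[-1.8454]
Step 25: x=[8.6669] v=[-1.8205]
Step 26: x=[8.5776] v=[-1.7862]
Step 27: x=[8.4905] v=[-1.7427]
Step 28: x=[8.4060] v=[-1.6903]
Step 29: x=[8.3245] v=[-1.6292]
Step 30: x=[8.2465] v=[-1.5597]
Step 31: x=[8.1724] v=[-1.4821]
Step 32: x=[8.1026] v=[-1.3969]
Step 33: x=[8.0374] v=[-1.3045]
Step 34: x=[7.9771] v=[-1.2054]
Step 35: x=[7.9221] v=[-1.1001]
Step 36: x=[7.8726] v=[-0.9891]
Step 37: x=[7.8290] v=[-0.8730]
Step 38: x=[7.7914] v=[-0.7525]
Step 39: x=[7.7600] v=[-0.6281]
Step 40: x=[7.7350] v=[-0.5005]
Step 41: x=[7.7165] v=[-0.3703]
Step 42: x=[7.7046] v=[-0.2382]
Step 43: x=[7.6994] v=[-0.1049]
Step 44: x=[7.7009] v=[0.0290]
First v>=0 after going negative at step 44, time=2.2000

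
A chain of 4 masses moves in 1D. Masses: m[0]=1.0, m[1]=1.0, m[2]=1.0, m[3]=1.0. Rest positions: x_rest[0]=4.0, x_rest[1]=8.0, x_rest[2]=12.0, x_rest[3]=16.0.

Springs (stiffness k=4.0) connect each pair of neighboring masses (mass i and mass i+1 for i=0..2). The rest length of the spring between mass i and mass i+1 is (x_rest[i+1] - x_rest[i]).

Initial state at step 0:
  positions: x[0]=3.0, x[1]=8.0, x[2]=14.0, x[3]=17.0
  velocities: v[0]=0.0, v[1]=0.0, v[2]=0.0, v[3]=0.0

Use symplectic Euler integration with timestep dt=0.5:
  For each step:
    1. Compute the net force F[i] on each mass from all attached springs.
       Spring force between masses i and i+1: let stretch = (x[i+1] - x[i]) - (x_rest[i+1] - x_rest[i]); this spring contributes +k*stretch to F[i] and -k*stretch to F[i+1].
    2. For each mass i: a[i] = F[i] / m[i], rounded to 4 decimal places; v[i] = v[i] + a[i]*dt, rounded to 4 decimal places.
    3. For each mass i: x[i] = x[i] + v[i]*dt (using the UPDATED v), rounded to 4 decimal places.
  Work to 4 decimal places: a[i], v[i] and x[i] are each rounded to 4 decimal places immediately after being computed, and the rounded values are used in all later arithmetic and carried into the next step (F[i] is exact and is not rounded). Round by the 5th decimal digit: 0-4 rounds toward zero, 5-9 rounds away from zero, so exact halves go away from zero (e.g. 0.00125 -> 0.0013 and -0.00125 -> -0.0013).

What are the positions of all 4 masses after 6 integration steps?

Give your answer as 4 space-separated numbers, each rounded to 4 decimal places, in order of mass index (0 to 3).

Answer: 4.0000 9.0000 11.0000 18.0000

Derivation:
Step 0: x=[3.0000 8.0000 14.0000 17.0000] v=[0.0000 0.0000 0.0000 0.0000]
Step 1: x=[4.0000 9.0000 11.0000 18.0000] v=[2.0000 2.0000 -6.0000 2.0000]
Step 2: x=[6.0000 7.0000 13.0000 16.0000] v=[4.0000 -4.0000 4.0000 -4.0000]
Step 3: x=[5.0000 10.0000 12.0000 15.0000] v=[-2.0000 6.0000 -2.0000 -2.0000]
Step 4: x=[5.0000 10.0000 12.0000 15.0000] v=[0.0000 0.0000 0.0000 0.0000]
Step 5: x=[6.0000 7.0000 13.0000 16.0000] v=[2.0000 -6.0000 2.0000 2.0000]
Step 6: x=[4.0000 9.0000 11.0000 18.0000] v=[-4.0000 4.0000 -4.0000 4.0000]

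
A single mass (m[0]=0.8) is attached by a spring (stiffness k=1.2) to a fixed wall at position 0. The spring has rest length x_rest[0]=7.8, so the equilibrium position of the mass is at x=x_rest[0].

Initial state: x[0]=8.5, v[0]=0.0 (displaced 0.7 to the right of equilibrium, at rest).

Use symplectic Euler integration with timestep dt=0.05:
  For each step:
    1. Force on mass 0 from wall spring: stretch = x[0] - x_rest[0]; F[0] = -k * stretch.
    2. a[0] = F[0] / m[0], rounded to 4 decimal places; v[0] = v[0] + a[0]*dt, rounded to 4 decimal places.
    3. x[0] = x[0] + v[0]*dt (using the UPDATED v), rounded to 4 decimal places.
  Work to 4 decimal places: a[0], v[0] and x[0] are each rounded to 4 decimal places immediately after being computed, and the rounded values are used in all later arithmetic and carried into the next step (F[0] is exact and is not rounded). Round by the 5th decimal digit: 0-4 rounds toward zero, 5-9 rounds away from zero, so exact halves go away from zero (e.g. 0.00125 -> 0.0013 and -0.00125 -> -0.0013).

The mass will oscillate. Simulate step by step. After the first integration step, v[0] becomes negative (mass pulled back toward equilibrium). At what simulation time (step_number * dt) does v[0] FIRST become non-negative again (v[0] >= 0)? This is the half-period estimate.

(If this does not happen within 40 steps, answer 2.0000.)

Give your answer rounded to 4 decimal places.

Step 0: x=[8.5000] v=[0.0000]
Step 1: x=[8.4974] v=[-0.0525]
Step 2: x=[8.4922] v=[-0.1048]
Step 3: x=[8.4844] v=[-0.1567]
Step 4: x=[8.4740] v=[-0.2080]
Step 5: x=[8.4611] v=[-0.2586]
Step 6: x=[8.4457] v=[-0.3082]
Step 7: x=[8.4279] v=[-0.3566]
Step 8: x=[8.4077] v=[-0.4037]
Step 9: x=[8.3852] v=[-0.4493]
Step 10: x=[8.3605] v=[-0.4932]
Step 11: x=[8.3337] v=[-0.5352]
Step 12: x=[8.3049] v=[-0.5752]
Step 13: x=[8.2742] v=[-0.6131]
Step 14: x=[8.2418] v=[-0.6487]
Step 15: x=[8.2077] v=[-0.6818]
Step 16: x=[8.1721] v=[-0.7124]
Step 17: x=[8.1351] v=[-0.7403]
Step 18: x=[8.0968] v=[-0.7654]
Step 19: x=[8.0574] v=[-0.7877]
Step 20: x=[8.0171] v=[-0.8070]
Step 21: x=[7.9759] v=[-0.8233]
Step 22: x=[7.9341] v=[-0.8365]
Step 23: x=[7.8918] v=[-0.8466]
Step 24: x=[7.8491] v=[-0.8535]
Step 25: x=[7.8062] v=[-0.8572]
Step 26: x=[7.7633] v=[-0.8577]
Step 27: x=[7.7206] v=[-0.8549]
Step 28: x=[7.6782] v=[-0.8489]
Step 29: x=[7.6362] v=[-0.8398]
Step 30: x=[7.5948] v=[-0.8275]
Step 31: x=[7.5542] v=[-0.8121]
Step 32: x=[7.5145] v=[-0.7937]
Step 33: x=[7.4759] v=[-0.7723]
Step 34: x=[7.4385] v=[-0.7480]
Step 35: x=[7.4025] v=[-0.7209]
Step 36: x=[7.3679] v=[-0.6911]
Step 37: x=[7.3350] v=[-0.6587]
Step 38: x=[7.3038] v=[-0.6238]
Step 39: x=[7.2745] v=[-0.5866]
Step 40: x=[7.2471] v=[-0.5472]
v[0] did not become non-negative within 40 steps; using fallback time=2.0000

Answer: 2.0000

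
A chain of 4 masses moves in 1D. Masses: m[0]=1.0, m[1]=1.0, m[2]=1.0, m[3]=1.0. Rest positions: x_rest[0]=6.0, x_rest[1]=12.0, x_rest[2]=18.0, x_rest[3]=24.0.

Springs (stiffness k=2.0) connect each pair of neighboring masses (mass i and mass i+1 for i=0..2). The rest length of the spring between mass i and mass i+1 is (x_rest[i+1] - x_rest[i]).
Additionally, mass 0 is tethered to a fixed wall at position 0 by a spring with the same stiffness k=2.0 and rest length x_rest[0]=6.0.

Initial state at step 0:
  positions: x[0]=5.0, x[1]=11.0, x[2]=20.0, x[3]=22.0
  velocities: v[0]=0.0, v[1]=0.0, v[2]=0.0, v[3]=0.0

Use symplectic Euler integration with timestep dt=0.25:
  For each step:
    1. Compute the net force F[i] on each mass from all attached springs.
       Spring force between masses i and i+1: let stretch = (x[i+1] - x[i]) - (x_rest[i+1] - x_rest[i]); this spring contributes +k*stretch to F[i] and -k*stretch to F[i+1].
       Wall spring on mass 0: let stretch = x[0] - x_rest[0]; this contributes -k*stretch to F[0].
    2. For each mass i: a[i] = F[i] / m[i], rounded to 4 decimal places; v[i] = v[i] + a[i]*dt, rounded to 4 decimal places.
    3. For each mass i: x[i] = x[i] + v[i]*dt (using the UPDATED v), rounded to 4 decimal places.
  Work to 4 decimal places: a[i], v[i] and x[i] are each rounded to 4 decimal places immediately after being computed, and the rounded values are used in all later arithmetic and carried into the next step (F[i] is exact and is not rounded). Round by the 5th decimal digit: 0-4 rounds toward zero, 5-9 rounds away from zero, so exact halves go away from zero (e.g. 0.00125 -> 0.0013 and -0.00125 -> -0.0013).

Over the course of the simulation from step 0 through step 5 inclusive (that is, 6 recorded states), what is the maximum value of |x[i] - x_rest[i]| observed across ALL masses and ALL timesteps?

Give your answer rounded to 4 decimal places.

Answer: 2.7591

Derivation:
Step 0: x=[5.0000 11.0000 20.0000 22.0000] v=[0.0000 0.0000 0.0000 0.0000]
Step 1: x=[5.1250 11.3750 19.1250 22.5000] v=[0.5000 1.5000 -3.5000 2.0000]
Step 2: x=[5.3906 11.9375 17.7031 23.3281] v=[1.0625 2.2500 -5.6875 3.3125]
Step 3: x=[5.8008 12.4024 16.2637 24.2031] v=[1.6407 1.8594 -5.7578 3.5000]
Step 4: x=[6.3111 12.5247 15.3340 24.8357] v=[2.0411 0.4893 -3.7188 2.5303]
Step 5: x=[6.8092 12.2215 15.2409 25.0306] v=[1.9924 -1.2129 -0.3726 0.7795]
Max displacement = 2.7591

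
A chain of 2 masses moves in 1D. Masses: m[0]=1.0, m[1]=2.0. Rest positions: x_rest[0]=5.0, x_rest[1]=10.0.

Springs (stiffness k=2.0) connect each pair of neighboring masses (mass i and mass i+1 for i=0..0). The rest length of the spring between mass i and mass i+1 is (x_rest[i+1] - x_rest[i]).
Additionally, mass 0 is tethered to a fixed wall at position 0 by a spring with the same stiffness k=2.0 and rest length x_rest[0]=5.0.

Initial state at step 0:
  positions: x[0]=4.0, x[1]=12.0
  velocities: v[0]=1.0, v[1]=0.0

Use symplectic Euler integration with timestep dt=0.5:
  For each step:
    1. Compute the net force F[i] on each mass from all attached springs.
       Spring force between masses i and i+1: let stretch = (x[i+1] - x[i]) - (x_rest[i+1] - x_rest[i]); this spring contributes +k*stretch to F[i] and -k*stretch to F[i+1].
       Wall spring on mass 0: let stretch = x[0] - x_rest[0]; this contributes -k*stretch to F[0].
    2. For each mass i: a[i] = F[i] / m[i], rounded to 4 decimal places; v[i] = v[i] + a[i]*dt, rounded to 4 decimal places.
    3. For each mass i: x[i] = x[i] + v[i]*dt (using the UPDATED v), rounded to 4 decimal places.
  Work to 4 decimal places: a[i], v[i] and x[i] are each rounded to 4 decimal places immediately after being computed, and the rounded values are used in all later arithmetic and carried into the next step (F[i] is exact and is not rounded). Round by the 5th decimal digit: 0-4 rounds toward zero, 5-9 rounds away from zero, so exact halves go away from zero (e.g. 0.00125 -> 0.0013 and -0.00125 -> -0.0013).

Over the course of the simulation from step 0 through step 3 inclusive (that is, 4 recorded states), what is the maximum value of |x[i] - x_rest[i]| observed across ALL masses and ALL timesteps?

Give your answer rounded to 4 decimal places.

Answer: 3.1250

Derivation:
Step 0: x=[4.0000 12.0000] v=[1.0000 0.0000]
Step 1: x=[6.5000 11.2500] v=[5.0000 -1.5000]
Step 2: x=[8.1250 10.5625] v=[3.2500 -1.3750]
Step 3: x=[6.9063 10.5156] v=[-2.4375 -0.0938]
Max displacement = 3.1250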